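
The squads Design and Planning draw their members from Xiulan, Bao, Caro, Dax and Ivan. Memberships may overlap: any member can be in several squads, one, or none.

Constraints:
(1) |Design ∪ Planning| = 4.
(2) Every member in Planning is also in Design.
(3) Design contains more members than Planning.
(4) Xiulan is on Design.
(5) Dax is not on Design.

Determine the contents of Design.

From (4): Xiulan ∈ Design.
From (5): Dax ∉ Design.
(2) contrapositive: Dax ∉ Planning.
Suppose Bao ∉ Design: no assignment then satisfies all the clues, so Bao ∈ Design.

Design = {Bao, Caro, Ivan, Xiulan}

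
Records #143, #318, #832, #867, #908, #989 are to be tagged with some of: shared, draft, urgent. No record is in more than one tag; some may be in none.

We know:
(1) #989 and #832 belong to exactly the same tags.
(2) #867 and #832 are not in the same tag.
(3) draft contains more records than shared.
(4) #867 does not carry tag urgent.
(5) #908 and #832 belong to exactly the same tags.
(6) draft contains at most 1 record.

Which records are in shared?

shared = {}

From (4): #867 ∉ urgent.
Suppose #143 ∈ shared: no assignment then satisfies all the clues, so #143 ∉ shared.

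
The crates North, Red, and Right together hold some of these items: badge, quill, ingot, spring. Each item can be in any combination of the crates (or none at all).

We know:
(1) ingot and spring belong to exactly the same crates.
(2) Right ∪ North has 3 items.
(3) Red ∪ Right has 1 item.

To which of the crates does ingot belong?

ingot: North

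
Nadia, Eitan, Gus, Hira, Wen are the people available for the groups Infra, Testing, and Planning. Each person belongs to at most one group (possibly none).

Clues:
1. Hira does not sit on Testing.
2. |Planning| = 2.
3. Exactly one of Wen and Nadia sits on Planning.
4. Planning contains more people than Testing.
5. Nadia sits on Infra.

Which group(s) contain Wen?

Wen: Planning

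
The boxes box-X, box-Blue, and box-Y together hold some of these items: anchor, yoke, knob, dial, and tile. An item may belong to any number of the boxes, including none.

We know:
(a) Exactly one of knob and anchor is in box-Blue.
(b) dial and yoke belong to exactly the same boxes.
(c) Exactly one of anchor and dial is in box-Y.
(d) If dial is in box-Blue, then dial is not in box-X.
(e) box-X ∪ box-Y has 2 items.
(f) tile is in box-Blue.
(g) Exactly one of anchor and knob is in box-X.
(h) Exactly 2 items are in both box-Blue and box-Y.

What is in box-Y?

box-Y = {anchor, tile}

From (f): tile ∈ box-Blue.
Suppose anchor ∉ box-Y: no assignment then satisfies all the clues, so anchor ∈ box-Y.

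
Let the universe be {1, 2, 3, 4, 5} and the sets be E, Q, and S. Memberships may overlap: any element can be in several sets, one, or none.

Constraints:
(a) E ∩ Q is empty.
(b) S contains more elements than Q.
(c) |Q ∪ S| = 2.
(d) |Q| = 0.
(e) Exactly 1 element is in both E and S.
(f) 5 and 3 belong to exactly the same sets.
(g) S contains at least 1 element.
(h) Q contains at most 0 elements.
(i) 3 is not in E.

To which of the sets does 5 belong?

5: none

From (i): 3 ∉ E.
(d): Q already has 0, so the rest are out.
(f): 5 matches 3: 5 ∉ E.
Suppose 5 ∈ S: no assignment then satisfies all the clues, so 5 ∉ S.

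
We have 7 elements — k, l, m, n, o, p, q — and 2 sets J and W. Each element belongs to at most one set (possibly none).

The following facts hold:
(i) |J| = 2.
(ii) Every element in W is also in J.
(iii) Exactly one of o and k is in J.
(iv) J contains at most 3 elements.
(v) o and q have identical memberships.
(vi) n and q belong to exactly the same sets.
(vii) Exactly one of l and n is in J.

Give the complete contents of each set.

J = {k, l}; W = {}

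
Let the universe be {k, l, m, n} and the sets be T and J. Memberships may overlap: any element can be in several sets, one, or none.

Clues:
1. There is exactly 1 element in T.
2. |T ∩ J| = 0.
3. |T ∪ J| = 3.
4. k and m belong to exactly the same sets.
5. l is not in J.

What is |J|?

2

From (5): l ∉ J.
Suppose k ∈ T: no assignment then satisfies all the clues, so k ∉ T.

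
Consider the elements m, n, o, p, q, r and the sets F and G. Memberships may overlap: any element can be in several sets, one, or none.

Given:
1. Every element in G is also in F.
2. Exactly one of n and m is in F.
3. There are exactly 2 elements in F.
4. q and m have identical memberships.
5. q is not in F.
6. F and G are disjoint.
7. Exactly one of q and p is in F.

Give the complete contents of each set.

From (5): q ∉ F.
(1) contrapositive: q ∉ G.
(4): m matches q: m ∉ F.
(4): m matches q: m ∉ G.
(7) (exactly one): p ∈ F.
(2) (exactly one): n ∈ F.
(3): F already has 2, so the rest are out.
(6) (disjoint): n ∉ G.
(6) (disjoint): p ∉ G.
(1) contrapositive: o ∉ G.
(1) contrapositive: r ∉ G.

F = {n, p}; G = {}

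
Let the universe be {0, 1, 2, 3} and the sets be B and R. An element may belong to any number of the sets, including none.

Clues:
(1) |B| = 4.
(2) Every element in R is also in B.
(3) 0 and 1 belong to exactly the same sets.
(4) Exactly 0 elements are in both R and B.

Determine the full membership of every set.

B = {0, 1, 2, 3}; R = {}

(1): only 4 candidates remain for B, so all are in.
Suppose 0 ∈ R: no assignment then satisfies all the clues, so 0 ∉ R.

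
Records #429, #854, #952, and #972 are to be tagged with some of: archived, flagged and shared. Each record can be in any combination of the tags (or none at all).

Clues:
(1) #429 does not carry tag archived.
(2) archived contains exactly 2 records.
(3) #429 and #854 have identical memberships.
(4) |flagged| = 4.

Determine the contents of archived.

archived = {#952, #972}

From (1): #429 ∉ archived.
(3): #854 matches #429: #854 ∉ archived.
(4): only 4 candidates remain for flagged, so all are in.
(2): only 2 candidates remain for archived, so all are in.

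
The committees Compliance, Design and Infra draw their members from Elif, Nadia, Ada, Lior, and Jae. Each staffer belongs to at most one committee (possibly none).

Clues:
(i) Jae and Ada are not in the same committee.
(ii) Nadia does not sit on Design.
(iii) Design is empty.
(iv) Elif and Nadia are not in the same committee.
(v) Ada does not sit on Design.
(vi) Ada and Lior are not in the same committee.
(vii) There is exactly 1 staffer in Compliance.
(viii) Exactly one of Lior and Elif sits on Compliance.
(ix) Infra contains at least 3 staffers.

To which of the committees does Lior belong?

From (ii): Nadia ∉ Design.
From (v): Ada ∉ Design.
(iii): Design already has 0, so the rest are out.
Suppose Lior ∈ Compliance: no assignment then satisfies all the clues, so Lior ∉ Compliance.

Lior: Infra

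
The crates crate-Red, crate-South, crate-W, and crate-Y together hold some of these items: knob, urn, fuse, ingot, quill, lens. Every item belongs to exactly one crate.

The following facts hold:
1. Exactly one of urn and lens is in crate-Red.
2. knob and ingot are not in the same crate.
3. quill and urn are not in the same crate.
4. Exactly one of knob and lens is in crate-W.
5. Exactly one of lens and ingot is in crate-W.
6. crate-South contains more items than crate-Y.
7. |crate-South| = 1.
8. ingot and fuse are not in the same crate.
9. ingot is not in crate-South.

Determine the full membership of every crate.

From (9): ingot ∉ crate-South.
Suppose knob ∈ crate-Red: no assignment then satisfies all the clues, so knob ∉ crate-Red.

crate-Red = {ingot, urn}; crate-South = {knob}; crate-W = {fuse, lens, quill}; crate-Y = {}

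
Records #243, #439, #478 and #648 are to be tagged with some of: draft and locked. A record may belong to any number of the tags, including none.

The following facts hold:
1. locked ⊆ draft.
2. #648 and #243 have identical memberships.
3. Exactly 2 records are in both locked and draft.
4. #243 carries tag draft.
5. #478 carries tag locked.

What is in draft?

draft = {#243, #439, #478, #648}

From (4): #243 ∈ draft.
From (5): #478 ∈ locked.
(1) with #478 ∈ locked: #478 ∈ draft.
(2): #648 matches #243: #648 ∈ draft.
Suppose #439 ∉ draft: no assignment then satisfies all the clues, so #439 ∈ draft.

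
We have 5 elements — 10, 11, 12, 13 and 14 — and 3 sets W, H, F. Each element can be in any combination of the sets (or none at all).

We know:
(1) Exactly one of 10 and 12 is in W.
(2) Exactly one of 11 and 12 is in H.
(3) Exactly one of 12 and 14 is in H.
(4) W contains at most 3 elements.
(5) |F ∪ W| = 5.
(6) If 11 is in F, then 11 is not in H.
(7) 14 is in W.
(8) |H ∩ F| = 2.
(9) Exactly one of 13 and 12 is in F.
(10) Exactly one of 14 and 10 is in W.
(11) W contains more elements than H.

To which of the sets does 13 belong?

From (7): 14 ∈ W.
(10) (exactly one): 10 ∉ W.
(1) (exactly one): 12 ∈ W.
Suppose 13 ∉ W: no assignment then satisfies all the clues, so 13 ∈ W.

13: W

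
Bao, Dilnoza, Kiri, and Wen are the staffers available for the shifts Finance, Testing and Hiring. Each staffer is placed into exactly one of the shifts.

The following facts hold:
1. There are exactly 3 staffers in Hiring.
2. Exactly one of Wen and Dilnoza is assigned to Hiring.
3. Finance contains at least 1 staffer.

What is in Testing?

Testing = {}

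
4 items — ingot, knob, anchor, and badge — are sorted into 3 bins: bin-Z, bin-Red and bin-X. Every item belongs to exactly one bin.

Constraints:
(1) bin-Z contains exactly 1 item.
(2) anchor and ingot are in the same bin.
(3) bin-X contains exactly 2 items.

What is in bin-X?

bin-X = {anchor, ingot}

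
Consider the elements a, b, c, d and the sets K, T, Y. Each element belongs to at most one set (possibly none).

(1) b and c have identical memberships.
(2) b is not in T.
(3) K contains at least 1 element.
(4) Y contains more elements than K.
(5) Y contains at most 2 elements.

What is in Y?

From (2): b ∉ T.
(1): c matches b: c ∉ T.
Suppose a ∈ Y: no assignment then satisfies all the clues, so a ∉ Y.

Y = {b, c}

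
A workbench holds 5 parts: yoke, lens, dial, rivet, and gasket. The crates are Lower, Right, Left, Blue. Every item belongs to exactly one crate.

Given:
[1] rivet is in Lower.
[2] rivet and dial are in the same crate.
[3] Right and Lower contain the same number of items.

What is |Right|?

2

From (1): rivet ∈ Lower.
(2): dial matches rivet: dial ∈ Lower.
Suppose yoke ∈ Lower: no assignment then satisfies all the clues, so yoke ∉ Lower.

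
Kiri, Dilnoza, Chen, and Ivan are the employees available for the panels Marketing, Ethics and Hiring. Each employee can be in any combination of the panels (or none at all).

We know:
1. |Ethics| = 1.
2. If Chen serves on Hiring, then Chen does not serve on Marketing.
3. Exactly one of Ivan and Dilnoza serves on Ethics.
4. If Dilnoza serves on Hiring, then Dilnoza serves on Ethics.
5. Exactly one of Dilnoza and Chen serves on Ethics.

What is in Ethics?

Ethics = {Dilnoza}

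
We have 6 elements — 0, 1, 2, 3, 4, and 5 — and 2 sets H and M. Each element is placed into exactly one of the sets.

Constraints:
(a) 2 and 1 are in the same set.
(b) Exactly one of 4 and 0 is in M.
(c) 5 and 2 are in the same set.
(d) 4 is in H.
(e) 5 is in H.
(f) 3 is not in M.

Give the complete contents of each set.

From (d): 4 ∈ H.
From (e): 5 ∈ H.
From (f): 3 ∉ M.
(b) (exactly one): 0 ∈ M.
(c): 2 matches 5: 2 ∈ H.
Only one set left: 3 ∈ H.
(a): 1 matches 2: 1 ∈ H.

H = {1, 2, 3, 4, 5}; M = {0}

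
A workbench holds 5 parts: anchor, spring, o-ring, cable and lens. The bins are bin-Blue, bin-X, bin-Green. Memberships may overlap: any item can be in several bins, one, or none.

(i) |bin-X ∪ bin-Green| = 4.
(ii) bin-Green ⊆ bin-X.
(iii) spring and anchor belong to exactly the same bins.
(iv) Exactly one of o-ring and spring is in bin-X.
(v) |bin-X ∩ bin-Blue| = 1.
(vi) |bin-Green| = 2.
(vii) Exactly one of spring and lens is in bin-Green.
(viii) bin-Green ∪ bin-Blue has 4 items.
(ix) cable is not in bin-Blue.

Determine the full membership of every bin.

From (ix): cable ∉ bin-Blue.
Suppose anchor ∈ bin-Blue: no assignment then satisfies all the clues, so anchor ∉ bin-Blue.

bin-Blue = {lens, o-ring}; bin-X = {anchor, cable, lens, spring}; bin-Green = {anchor, spring}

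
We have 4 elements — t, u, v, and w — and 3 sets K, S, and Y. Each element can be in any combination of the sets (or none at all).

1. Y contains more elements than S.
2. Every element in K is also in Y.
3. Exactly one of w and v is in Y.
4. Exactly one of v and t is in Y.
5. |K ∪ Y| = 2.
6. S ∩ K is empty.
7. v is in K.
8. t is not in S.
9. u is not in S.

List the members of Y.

Y = {u, v}

From (7): v ∈ K.
From (8): t ∉ S.
From (9): u ∉ S.
(2) with v ∈ K: v ∈ Y.
(3) (exactly one): w ∉ Y.
(4) (exactly one): t ∉ Y.
(6) (disjoint): v ∉ S.
(2) contrapositive: t ∉ K.
(2) contrapositive: w ∉ K.
Suppose u ∉ Y: no assignment then satisfies all the clues, so u ∈ Y.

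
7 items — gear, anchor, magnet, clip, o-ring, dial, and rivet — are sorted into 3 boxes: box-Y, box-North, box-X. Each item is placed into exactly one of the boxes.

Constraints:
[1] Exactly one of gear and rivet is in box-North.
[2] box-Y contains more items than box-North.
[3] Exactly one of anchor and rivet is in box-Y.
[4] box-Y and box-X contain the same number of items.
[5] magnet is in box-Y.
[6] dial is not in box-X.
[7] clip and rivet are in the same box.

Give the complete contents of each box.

box-Y = {anchor, dial, magnet}; box-North = {gear}; box-X = {clip, o-ring, rivet}

From (5): magnet ∈ box-Y.
From (6): dial ∉ box-X.
Suppose gear ∈ box-Y: no assignment then satisfies all the clues, so gear ∉ box-Y.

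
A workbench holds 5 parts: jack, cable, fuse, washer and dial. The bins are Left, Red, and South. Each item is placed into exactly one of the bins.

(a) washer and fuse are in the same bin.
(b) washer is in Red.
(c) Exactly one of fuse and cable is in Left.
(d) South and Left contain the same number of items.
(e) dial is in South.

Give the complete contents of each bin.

Left = {cable}; Red = {fuse, jack, washer}; South = {dial}

From (b): washer ∈ Red.
From (e): dial ∈ South.
(a): fuse matches washer: fuse ∉ Left.
(a): fuse matches washer: fuse ∈ Red.
(c) (exactly one): cable ∈ Left.
Suppose jack ∈ Left: no assignment then satisfies all the clues, so jack ∉ Left.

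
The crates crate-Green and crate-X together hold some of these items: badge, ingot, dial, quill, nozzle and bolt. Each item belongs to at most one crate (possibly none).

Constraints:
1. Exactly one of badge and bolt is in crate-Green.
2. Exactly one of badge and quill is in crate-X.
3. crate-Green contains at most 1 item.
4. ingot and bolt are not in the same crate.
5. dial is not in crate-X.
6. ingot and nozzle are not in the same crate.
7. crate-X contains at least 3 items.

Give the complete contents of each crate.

crate-Green = {badge}; crate-X = {bolt, nozzle, quill}

From (5): dial ∉ crate-X.
Suppose badge ∉ crate-Green: no assignment then satisfies all the clues, so badge ∈ crate-Green.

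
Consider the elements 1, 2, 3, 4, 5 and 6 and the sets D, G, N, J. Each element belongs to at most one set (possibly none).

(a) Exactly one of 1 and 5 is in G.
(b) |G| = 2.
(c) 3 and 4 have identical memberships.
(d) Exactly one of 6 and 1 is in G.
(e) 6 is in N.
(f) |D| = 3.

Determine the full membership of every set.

D = {3, 4, 5}; G = {1, 2}; N = {6}; J = {}

From (e): 6 ∈ N.
(d) (exactly one): 1 ∈ G.
(a) (exactly one): 5 ∉ G.
Suppose 2 ∈ D: no assignment then satisfies all the clues, so 2 ∉ D.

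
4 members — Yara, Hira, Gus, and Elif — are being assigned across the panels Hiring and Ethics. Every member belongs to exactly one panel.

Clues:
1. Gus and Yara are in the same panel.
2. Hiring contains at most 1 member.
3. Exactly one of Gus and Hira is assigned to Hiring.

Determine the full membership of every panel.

Hiring = {Hira}; Ethics = {Elif, Gus, Yara}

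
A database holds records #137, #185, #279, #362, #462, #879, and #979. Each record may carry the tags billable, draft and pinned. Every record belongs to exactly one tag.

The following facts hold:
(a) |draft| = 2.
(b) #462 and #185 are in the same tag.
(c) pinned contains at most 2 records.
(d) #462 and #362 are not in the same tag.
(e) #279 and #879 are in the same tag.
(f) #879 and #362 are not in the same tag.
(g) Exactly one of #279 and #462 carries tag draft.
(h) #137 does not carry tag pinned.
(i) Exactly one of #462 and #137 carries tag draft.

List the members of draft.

draft = {#185, #462}

From (h): #137 ∉ pinned.
Suppose #137 ∈ draft: no assignment then satisfies all the clues, so #137 ∉ draft.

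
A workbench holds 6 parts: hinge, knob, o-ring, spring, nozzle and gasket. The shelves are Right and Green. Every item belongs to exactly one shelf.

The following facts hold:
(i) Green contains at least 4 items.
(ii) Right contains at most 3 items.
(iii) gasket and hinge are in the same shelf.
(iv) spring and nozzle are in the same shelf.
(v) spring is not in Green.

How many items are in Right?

From (v): spring ∉ Green.
(iv): nozzle matches spring: nozzle ∉ Green.
Only one shelf left: spring ∈ Right.
Only one shelf left: nozzle ∈ Right.
(i): only 4 candidates remain for Green, so all are in.

2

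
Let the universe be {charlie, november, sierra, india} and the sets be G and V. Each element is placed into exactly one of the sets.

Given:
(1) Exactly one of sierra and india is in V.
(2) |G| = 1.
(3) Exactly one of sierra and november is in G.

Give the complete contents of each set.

G = {sierra}; V = {charlie, india, november}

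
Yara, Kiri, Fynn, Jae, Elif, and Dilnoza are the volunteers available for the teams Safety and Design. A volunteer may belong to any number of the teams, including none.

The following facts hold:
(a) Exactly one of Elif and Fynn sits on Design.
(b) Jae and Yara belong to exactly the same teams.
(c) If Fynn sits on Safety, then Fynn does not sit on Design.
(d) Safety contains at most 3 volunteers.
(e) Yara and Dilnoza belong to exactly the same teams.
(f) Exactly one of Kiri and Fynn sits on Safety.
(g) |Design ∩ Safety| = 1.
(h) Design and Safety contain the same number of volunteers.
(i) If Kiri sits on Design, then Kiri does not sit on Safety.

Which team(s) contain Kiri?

Kiri: Design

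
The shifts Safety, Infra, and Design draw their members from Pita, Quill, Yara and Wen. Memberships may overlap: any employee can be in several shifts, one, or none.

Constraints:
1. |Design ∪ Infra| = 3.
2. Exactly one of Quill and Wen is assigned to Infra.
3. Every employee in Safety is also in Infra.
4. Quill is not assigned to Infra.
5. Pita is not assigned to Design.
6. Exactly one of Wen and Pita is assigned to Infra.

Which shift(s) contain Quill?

From (4): Quill ∉ Infra.
From (5): Pita ∉ Design.
(2) (exactly one): Wen ∈ Infra.
(3) contrapositive: Quill ∉ Safety.
(6) (exactly one): Pita ∉ Infra.
(3) contrapositive: Pita ∉ Safety.
Suppose Quill ∉ Design: no assignment then satisfies all the clues, so Quill ∈ Design.

Quill: Design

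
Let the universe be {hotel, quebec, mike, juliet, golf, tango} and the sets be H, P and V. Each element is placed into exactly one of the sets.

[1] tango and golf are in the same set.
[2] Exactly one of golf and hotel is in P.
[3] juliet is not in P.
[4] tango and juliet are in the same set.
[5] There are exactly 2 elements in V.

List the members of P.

P = {hotel}

From (3): juliet ∉ P.
(4): tango matches juliet: tango ∉ P.
(1): golf matches tango: golf ∉ P.
(2) (exactly one): hotel ∈ P.
Suppose quebec ∈ P: no assignment then satisfies all the clues, so quebec ∉ P.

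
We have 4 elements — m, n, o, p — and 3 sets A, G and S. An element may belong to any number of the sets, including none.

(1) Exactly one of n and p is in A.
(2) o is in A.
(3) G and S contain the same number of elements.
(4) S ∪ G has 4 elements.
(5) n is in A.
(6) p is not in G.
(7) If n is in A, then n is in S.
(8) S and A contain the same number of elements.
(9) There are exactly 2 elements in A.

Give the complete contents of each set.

A = {n, o}; G = {m, o}; S = {n, p}

From (2): o ∈ A.
From (5): n ∈ A.
From (6): p ∉ G.
(1) (exactly one): p ∉ A.
(7): n ∈ S.
(9): A already has 2, so the rest are out.
Suppose m ∉ G: no assignment then satisfies all the clues, so m ∈ G.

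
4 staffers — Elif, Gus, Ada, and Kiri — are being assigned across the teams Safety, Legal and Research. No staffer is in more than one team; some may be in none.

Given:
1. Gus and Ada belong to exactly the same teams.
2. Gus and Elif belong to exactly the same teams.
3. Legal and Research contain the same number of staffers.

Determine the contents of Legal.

Legal = {}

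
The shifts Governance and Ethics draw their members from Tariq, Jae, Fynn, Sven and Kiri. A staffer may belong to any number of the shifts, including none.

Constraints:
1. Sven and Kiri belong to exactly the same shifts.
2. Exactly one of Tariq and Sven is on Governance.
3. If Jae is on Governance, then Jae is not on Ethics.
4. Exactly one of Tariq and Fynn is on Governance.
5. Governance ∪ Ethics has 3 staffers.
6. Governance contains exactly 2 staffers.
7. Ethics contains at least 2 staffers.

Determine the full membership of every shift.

Governance = {Jae, Tariq}; Ethics = {Fynn, Tariq}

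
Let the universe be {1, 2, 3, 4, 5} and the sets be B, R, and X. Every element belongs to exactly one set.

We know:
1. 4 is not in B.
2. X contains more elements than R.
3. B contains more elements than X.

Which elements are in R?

R = {}

From (1): 4 ∉ B.
Suppose 1 ∈ R: no assignment then satisfies all the clues, so 1 ∉ R.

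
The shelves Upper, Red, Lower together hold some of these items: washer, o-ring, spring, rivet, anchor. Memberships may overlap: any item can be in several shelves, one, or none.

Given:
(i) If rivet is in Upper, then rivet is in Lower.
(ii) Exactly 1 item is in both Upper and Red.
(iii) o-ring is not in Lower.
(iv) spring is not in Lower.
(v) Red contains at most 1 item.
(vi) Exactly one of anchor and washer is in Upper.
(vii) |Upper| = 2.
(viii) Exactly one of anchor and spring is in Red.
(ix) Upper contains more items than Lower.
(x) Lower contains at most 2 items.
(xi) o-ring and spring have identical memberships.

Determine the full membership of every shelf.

Upper = {anchor, rivet}; Red = {anchor}; Lower = {rivet}

From (iii): o-ring ∉ Lower.
From (iv): spring ∉ Lower.
Suppose washer ∈ Upper: no assignment then satisfies all the clues, so washer ∉ Upper.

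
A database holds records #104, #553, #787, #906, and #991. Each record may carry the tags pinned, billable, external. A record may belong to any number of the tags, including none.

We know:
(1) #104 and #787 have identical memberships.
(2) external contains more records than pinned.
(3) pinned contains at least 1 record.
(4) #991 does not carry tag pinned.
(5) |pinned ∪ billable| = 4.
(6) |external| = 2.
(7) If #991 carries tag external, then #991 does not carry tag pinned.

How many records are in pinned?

1

From (4): #991 ∉ pinned.
Suppose #104 ∈ pinned: no assignment then satisfies all the clues, so #104 ∉ pinned.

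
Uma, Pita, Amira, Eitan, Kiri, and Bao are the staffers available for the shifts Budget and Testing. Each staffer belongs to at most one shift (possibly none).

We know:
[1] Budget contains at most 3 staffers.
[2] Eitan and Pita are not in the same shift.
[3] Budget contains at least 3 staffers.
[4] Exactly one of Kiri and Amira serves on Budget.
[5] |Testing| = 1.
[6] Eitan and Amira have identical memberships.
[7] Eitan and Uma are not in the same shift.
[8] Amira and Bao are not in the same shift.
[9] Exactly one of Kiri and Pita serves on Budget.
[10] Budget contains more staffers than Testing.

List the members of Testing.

Testing = {Pita}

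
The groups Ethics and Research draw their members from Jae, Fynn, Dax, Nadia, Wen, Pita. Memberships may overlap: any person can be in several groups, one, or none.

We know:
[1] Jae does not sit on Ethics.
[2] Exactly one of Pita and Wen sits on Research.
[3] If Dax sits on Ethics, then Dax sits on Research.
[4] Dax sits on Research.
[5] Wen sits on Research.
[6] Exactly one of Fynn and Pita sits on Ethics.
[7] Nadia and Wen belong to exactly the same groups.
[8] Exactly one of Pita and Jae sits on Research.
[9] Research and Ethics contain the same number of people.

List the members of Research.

Research = {Dax, Jae, Nadia, Wen}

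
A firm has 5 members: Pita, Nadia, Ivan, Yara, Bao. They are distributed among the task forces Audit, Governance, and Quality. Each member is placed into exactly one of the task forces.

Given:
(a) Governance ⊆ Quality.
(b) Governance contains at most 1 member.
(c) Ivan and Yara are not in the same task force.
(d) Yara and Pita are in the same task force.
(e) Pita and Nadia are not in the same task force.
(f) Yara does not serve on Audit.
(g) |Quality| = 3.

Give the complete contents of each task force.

From (f): Yara ∉ Audit.
(d): Pita matches Yara: Pita ∉ Audit.
Suppose Pita ∈ Governance: no assignment then satisfies all the clues, so Pita ∉ Governance.

Audit = {Ivan, Nadia}; Governance = {}; Quality = {Bao, Pita, Yara}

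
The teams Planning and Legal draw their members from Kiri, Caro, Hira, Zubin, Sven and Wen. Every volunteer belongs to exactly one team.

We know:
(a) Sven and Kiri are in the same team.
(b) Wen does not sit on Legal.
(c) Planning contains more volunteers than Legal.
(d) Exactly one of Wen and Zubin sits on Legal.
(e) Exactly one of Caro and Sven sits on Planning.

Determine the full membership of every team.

Planning = {Hira, Kiri, Sven, Wen}; Legal = {Caro, Zubin}

From (b): Wen ∉ Legal.
(d) (exactly one): Zubin ∈ Legal.
Only one team left: Wen ∈ Planning.
Suppose Kiri ∉ Planning: no assignment then satisfies all the clues, so Kiri ∈ Planning.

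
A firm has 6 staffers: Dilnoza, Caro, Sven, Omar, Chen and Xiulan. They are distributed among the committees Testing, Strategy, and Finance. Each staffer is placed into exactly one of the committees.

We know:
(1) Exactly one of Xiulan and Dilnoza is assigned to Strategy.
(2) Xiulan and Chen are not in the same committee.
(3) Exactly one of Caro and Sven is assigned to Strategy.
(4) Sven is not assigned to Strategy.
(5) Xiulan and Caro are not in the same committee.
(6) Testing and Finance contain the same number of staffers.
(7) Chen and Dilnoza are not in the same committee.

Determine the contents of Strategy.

From (4): Sven ∉ Strategy.
(3) (exactly one): Caro ∈ Strategy.
(5): Xiulan ∉ Strategy.
(1) (exactly one): Dilnoza ∈ Strategy.
(7): Chen ∉ Strategy.
Suppose Omar ∈ Strategy: no assignment then satisfies all the clues, so Omar ∉ Strategy.

Strategy = {Caro, Dilnoza}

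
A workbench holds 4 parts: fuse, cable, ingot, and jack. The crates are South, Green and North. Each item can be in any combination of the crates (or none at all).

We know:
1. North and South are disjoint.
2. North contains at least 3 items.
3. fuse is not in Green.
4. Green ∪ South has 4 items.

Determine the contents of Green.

Green = {cable, ingot, jack}

From (3): fuse ∉ Green.
Suppose cable ∉ Green: no assignment then satisfies all the clues, so cable ∈ Green.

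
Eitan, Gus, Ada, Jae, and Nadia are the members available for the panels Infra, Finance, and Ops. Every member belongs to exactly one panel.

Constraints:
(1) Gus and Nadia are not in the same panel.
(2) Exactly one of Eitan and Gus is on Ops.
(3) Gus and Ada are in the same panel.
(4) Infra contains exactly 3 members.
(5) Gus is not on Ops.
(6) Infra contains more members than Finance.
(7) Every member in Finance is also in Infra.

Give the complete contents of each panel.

Infra = {Ada, Gus, Jae}; Finance = {}; Ops = {Eitan, Nadia}

From (5): Gus ∉ Ops.
(2) (exactly one): Eitan ∈ Ops.
(3): Ada matches Gus: Ada ∉ Ops.
Suppose Gus ∉ Infra: no assignment then satisfies all the clues, so Gus ∈ Infra.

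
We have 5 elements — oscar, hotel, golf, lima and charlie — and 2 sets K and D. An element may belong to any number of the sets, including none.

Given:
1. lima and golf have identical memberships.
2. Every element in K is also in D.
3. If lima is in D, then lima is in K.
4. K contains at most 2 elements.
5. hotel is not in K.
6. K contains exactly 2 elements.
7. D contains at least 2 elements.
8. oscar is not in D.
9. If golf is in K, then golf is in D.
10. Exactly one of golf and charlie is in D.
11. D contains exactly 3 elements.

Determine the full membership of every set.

K = {golf, lima}; D = {golf, hotel, lima}

From (5): hotel ∉ K.
From (8): oscar ∉ D.
(2) contrapositive: oscar ∉ K.
Suppose hotel ∉ D: no assignment then satisfies all the clues, so hotel ∈ D.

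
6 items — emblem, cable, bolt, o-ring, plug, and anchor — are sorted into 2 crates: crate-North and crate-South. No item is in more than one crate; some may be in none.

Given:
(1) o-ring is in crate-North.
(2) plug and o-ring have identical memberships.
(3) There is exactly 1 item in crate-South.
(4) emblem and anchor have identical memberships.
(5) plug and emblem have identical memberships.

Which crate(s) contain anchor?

From (1): o-ring ∈ crate-North.
(2): plug matches o-ring: plug ∈ crate-North.
(5): emblem matches plug: emblem ∈ crate-North.
(4): anchor matches emblem: anchor ∈ crate-North.

anchor: crate-North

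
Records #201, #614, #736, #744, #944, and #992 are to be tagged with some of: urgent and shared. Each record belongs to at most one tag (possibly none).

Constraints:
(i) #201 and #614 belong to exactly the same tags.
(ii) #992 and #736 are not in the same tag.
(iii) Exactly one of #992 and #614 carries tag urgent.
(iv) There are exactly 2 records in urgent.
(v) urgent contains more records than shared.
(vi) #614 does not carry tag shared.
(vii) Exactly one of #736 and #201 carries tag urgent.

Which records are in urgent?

urgent = {#201, #614}

From (vi): #614 ∉ shared.
(i): #201 matches #614: #201 ∉ shared.
Suppose #201 ∉ urgent: no assignment then satisfies all the clues, so #201 ∈ urgent.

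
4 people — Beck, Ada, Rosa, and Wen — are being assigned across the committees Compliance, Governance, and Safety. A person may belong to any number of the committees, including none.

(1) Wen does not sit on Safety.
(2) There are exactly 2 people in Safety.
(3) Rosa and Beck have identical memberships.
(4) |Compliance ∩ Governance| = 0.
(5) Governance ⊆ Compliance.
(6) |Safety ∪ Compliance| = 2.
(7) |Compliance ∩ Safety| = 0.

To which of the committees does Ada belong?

Ada: none

From (1): Wen ∉ Safety.
Suppose Ada ∈ Compliance: no assignment then satisfies all the clues, so Ada ∉ Compliance.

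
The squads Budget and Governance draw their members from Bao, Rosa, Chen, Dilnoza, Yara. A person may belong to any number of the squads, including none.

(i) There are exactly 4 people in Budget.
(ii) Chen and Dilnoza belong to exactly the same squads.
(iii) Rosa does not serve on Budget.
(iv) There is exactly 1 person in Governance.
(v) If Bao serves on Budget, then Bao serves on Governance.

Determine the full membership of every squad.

Budget = {Bao, Chen, Dilnoza, Yara}; Governance = {Bao}

From (iii): Rosa ∉ Budget.
(i): only 4 candidates remain for Budget, so all are in.
(v): Bao ∈ Governance.
(iv): Governance already has 1, so the rest are out.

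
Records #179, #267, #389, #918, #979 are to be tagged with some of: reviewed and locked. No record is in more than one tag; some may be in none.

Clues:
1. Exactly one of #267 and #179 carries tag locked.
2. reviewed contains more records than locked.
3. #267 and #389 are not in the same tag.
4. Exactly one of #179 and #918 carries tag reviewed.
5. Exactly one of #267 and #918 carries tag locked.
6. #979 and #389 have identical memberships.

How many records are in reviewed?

3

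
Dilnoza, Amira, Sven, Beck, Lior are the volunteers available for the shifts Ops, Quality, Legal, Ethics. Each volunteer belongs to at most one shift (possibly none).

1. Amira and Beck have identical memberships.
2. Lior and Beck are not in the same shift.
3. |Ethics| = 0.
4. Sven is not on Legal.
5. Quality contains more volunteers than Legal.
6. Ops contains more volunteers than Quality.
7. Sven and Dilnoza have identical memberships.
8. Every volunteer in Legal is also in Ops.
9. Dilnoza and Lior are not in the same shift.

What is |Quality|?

1

From (4): Sven ∉ Legal.
(3): Ethics already has 0, so the rest are out.
(7): Dilnoza matches Sven: Dilnoza ∉ Legal.
Suppose Dilnoza ∈ Quality: no assignment then satisfies all the clues, so Dilnoza ∉ Quality.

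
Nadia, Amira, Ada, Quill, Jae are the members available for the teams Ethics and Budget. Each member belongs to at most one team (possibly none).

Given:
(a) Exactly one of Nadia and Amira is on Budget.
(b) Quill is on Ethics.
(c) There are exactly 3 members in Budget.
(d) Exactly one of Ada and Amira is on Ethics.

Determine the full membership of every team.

Ethics = {Amira, Quill}; Budget = {Ada, Jae, Nadia}

From (b): Quill ∈ Ethics.
Suppose Nadia ∈ Ethics: no assignment then satisfies all the clues, so Nadia ∉ Ethics.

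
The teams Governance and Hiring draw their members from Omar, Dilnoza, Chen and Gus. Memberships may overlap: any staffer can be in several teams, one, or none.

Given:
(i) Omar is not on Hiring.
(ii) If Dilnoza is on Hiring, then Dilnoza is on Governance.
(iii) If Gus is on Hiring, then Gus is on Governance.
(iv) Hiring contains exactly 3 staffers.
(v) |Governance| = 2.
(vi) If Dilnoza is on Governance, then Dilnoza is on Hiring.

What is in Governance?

Governance = {Dilnoza, Gus}

From (i): Omar ∉ Hiring.
(iv): only 3 candidates remain for Hiring, so all are in.
(ii): Dilnoza ∈ Governance.
(iii): Gus ∈ Governance.
(v): Governance already has 2, so the rest are out.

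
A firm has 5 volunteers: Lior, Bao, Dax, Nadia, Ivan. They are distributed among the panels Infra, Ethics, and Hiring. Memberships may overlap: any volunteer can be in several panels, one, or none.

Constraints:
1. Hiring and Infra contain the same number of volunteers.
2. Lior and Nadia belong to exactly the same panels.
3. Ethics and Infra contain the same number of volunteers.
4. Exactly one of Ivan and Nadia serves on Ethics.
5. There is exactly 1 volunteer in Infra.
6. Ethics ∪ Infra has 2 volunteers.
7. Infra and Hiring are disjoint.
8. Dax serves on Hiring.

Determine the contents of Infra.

Infra = {Bao}

From (8): Dax ∈ Hiring.
(7) (disjoint): Dax ∉ Infra.
Suppose Lior ∈ Infra: no assignment then satisfies all the clues, so Lior ∉ Infra.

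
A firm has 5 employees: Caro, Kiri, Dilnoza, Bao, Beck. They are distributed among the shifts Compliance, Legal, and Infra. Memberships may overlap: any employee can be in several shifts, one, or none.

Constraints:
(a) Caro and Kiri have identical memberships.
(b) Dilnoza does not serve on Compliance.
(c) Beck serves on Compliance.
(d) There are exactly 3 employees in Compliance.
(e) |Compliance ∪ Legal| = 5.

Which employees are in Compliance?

Compliance = {Beck, Caro, Kiri}

From (b): Dilnoza ∉ Compliance.
From (c): Beck ∈ Compliance.
Suppose Caro ∉ Compliance: no assignment then satisfies all the clues, so Caro ∈ Compliance.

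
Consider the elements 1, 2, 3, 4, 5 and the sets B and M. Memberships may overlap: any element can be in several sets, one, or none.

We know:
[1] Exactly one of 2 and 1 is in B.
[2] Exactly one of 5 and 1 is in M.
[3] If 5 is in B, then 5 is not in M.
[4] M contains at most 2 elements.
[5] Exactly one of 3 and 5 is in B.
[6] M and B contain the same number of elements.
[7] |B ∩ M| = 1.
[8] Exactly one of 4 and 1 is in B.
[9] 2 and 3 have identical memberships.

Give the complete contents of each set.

B = {1, 5}; M = {1, 4}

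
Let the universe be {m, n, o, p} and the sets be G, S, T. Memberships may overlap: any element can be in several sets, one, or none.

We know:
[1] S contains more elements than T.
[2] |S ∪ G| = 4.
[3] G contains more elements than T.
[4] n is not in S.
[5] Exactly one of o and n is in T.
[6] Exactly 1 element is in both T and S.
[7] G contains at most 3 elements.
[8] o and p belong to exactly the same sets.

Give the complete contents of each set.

G = {n, o, p}; S = {m, o, p}; T = {m, n}

From (4): n ∉ S.
Suppose m ∈ G: no assignment then satisfies all the clues, so m ∉ G.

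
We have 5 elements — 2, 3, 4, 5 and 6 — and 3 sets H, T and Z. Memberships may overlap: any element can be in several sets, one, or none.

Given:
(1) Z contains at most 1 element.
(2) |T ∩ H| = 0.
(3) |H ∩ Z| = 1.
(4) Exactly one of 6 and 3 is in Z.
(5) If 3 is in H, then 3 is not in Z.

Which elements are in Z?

Z = {6}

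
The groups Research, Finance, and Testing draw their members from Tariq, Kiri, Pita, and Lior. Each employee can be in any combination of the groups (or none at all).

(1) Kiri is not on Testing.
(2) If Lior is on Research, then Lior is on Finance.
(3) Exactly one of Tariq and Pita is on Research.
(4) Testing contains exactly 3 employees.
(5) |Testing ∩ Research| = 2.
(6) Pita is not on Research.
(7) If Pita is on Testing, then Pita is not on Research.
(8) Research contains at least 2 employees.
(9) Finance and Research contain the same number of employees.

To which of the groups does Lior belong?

Lior: Finance, Research, Testing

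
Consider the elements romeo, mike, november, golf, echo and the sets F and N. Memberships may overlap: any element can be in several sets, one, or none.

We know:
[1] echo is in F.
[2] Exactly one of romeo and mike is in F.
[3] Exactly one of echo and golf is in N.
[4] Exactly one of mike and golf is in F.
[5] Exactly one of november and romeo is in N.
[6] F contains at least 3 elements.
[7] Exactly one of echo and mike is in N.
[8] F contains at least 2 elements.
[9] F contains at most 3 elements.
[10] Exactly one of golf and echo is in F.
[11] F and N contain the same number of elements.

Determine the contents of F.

F = {echo, mike, november}

From (1): echo ∈ F.
(10) (exactly one): golf ∉ F.
(4) (exactly one): mike ∈ F.
(2) (exactly one): romeo ∉ F.
(6): only 3 candidates remain for F, so all are in.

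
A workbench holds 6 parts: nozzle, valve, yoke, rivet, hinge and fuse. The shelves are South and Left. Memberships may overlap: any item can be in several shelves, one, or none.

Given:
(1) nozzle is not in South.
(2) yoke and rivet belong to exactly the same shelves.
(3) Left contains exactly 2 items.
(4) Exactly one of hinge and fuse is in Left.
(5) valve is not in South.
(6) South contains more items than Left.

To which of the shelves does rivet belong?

rivet: South

From (1): nozzle ∉ South.
From (5): valve ∉ South.
Suppose rivet ∉ South: no assignment then satisfies all the clues, so rivet ∈ South.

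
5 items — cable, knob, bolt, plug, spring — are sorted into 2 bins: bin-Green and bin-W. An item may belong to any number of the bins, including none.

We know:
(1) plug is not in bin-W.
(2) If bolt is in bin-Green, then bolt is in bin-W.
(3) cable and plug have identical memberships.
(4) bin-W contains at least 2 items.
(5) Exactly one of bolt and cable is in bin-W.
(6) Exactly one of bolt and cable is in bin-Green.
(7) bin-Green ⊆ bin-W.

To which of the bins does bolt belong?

bolt: bin-Green, bin-W

From (1): plug ∉ bin-W.
(3): cable matches plug: cable ∉ bin-W.
(5) (exactly one): bolt ∈ bin-W.
(7) contrapositive: cable ∉ bin-Green.
(7) contrapositive: plug ∉ bin-Green.
(6) (exactly one): bolt ∈ bin-Green.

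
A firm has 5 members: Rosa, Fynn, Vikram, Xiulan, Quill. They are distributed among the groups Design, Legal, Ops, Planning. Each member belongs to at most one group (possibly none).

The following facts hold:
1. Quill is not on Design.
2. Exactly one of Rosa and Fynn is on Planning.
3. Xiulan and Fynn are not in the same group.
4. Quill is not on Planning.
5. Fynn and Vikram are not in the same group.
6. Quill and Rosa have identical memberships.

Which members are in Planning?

From (1): Quill ∉ Design.
From (4): Quill ∉ Planning.
(6): Rosa matches Quill: Rosa ∉ Design.
(6): Rosa matches Quill: Rosa ∉ Planning.
(2) (exactly one): Fynn ∈ Planning.
(3): Xiulan ∉ Planning.
(5): Vikram ∉ Planning.

Planning = {Fynn}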